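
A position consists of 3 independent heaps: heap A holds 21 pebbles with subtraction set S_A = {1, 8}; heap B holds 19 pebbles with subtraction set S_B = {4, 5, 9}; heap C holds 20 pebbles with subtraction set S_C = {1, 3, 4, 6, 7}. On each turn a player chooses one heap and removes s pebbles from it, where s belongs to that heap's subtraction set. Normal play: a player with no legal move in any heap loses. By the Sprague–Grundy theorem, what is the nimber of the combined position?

Heap A, S = {1, 8}:
n :  0  1  2  3  4  5  6  7  8  9 10 11 12 13 14 15 16 17 18 19 20 21
G :  0  1  0  1  0  1  0  1  2  0  1  0  1  0  1  0  1  2  0  1  0  1
G_A(21) = 1.
Heap B, S = {4, 5, 9}:
G(0) = 0
G(1) = mex{} = 0
G(2) = mex{} = 0
G(3) = mex{} = 0
G(4) = mex{0} = 1
G(5) = mex{0,0} = 1
G(6) = mex{0,0} = 1
G(7) = mex{0,0} = 1
G(8) = mex{1,0} = 2
G(9) = mex{1,1,0} = 2
G(10) = mex{1,1,0} = 2
G(11) = mex{1,1,0} = 2
G(12) = mex{2,1,0} = 3
G(13) = mex{2,2,1} = 0
G(14) = mex{2,2,1} = 0
G(15) = mex{2,2,1} = 0
G(16) = mex{3,2,1} = 0
G(17) = mex{0,3,2} = 1
G(18) = mex{0,0,2} = 1
G(19) = mex{0,0,2} = 1
G_B(19) = 1.
Heap C, S = {1, 3, 4, 6, 7}:
G(0) = 0
G(1) = mex{0} = 1
G(2) = mex{1} = 0
G(3) = mex{0,0} = 1
G(4) = mex{1,1,0} = 2
G(5) = mex{2,0,1} = 3
G(6) = mex{3,1,0,0} = 2
G(7) = mex{2,2,1,1,0} = 3
G(8) = mex{3,3,2,0,1} = 4
G(9) = mex{4,2,3,1,0} = 5
G(10) = mex{5,3,2,2,1} = 0
G(11) = mex{0,4,3,3,2} = 1
G(12) = mex{1,5,4,2,3} = 0
G(13) = mex{0,0,5,3,2} = 1
G(14) = mex{1,1,0,4,3} = 2
G(15) = mex{2,0,1,5,4} = 3
G(16) = mex{3,1,0,0,5} = 2
G(17) = mex{2,2,1,1,0} = 3
G(18) = mex{3,3,2,0,1} = 4
G(19) = mex{4,2,3,1,0} = 5
G(20) = mex{5,3,2,2,1} = 0
G_C(20) = 0.
Combined Grundy value = 1 ⊕ 1 ⊕ 0 = 0.

0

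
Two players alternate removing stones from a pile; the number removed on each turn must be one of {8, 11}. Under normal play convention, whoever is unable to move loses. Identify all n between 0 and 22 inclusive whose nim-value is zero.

n :  0  1  2  3  4  5  6  7  8  9 10 11 12 13 14 15 16 17 18 19 20 21 22
G :  0  0  0  0  0  0  0  0  1  1  1  1  1  1  1  1  2  2  2  0  0  0  0
P-positions are exactly the n with G(n) = 0.

0, 1, 2, 3, 4, 5, 6, 7, 19, 20, 21, 22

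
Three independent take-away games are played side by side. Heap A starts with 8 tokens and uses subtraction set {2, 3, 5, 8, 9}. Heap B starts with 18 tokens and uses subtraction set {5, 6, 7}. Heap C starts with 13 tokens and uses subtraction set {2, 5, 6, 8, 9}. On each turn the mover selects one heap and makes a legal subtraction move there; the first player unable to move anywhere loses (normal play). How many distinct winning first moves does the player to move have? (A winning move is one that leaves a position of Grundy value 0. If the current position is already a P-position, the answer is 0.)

1

Heap A, S = {2, 3, 5, 8, 9}:
G(0) = 0
G(1) = mex{} = 0
G(2) = mex{0} = 1
G(3) = mex{0,0} = 1
G(4) = mex{1,0} = 2
G(5) = mex{1,1,0} = 2
G(6) = mex{2,1,0} = 3
G(7) = mex{2,2,1} = 0
G(8) = mex{3,2,1,0} = 4
G_A(8) = 4.
Heap B, S = {5, 6, 7}:
G(0) = 0
G(1) = mex{} = 0
G(2) = mex{} = 0
G(3) = mex{} = 0
G(4) = mex{} = 0
G(5) = mex{0} = 1
G(6) = mex{0,0} = 1
G(7) = mex{0,0,0} = 1
G(8) = mex{0,0,0} = 1
G(9) = mex{0,0,0} = 1
G(10) = mex{1,0,0} = 2
G(11) = mex{1,1,0} = 2
G(12) = mex{1,1,1} = 0
G(13) = mex{1,1,1} = 0
G(14) = mex{1,1,1} = 0
G(15) = mex{2,1,1} = 0
G(16) = mex{2,2,1} = 0
G(17) = mex{0,2,2} = 1
G(18) = mex{0,0,2} = 1
G_B(18) = 1.
Heap C, S = {2, 5, 6, 8, 9}:
n :  0  1  2  3  4  5  6  7  8  9 10 11 12 13
G :  0  0  1  1  0  2  1  3  2  2  3  0  2  1
G_C(13) = 1.
Combined Grundy value = 4 ⊕ 1 ⊕ 1 = 4.
A winning move leaves total XOR = 0, i.e. changes one component's Grundy value g to g ⊕ X where X is the current total.
Heap A: need g' = 4⊕4 = 0. Options: 8−2→G=3, 8−3→G=2, 8−5→G=1, 8−8→G=0. Hits: 1.
Heap B: need g' = 1⊕4 = 5. Options: 18−5→G=0, 18−6→G=0, 18−7→G=2. Hits: 0.
Heap C: need g' = 1⊕4 = 5. Options: 13−2→G=0, 13−5→G=2, 13−6→G=3, 13−8→G=2, 13−9→G=0. Hits: 0.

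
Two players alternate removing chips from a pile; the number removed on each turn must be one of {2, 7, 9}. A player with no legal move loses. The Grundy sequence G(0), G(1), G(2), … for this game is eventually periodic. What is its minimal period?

15

G(0) = 0
G(1) = mex{} = 0
G(2) = mex{0} = 1
G(3) = mex{0} = 1
G(4) = mex{1} = 0
G(5) = mex{1} = 0
G(6) = mex{0} = 1
G(7) = mex{0,0} = 1
G(8) = mex{1,0} = 2
G(9) = mex{1,1,0} = 2
G(10) = mex{2,1,0} = 3
G(11) = mex{2,0,1} = 3
G(12) = mex{3,0,1} = 2
G(13) = mex{3,1,0} = 2
G(14) = mex{2,1,0} = 3
G(15) = mex{2,2,1} = 0
G(16) = mex{3,2,1} = 0
G(17) = mex{0,3,2} = 1
G(18) = mex{0,3,2} = 1
G(19) = mex{1,2,3} = 0
G(20) = mex{1,2,3} = 0
G(21) = mex{0,3,2} = 1
G(22) = mex{0,0,2} = 1
G(23) = mex{1,0,3} = 2
G(24) = mex{1,1,0} = 2
G(25) = mex{2,1,0} = 3
G(26) = mex{2,0,1} = 3
G(27) = mex{3,0,1} = 2
G(28) = mex{3,1,0} = 2
G(29) = mex{2,1,0} = 3
G(30) = mex{2,2,1} = 0
G(31) = mex{3,2,1} = 0
G(n+15) = G(n) holds for n = 0,…,8 (a full window of length max(S) = 9), so the sequence is purely periodic with period 15.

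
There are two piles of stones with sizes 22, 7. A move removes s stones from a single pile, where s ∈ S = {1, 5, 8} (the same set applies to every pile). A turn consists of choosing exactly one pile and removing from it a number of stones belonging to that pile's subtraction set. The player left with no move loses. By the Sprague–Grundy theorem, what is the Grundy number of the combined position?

2

All piles use S = {1, 5, 8}:
n :  0  1  2  3  4  5  6  7  8  9 10 11 12 13 14 15 16 17 18 19 20 21 22
G :  0  1  0  1  0  1  0  1  2  3  2  3  2  0  1  0  1  0  1  0  1  2  3
Pile A: G(22) = 3.
Pile B: G(7) = 1.
Combined Grundy value = 3 ⊕ 1 = 2.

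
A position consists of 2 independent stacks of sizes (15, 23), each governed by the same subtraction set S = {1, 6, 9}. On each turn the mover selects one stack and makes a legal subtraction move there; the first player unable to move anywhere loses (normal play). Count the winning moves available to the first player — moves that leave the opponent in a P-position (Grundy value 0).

0

All stacks use S = {1, 6, 9}:
G(0) = 0
G(1) = mex{0} = 1
G(2) = mex{1} = 0
G(3) = mex{0} = 1
G(4) = mex{1} = 0
G(5) = mex{0} = 1
G(6) = mex{1,0} = 2
G(7) = mex{2,1} = 0
G(8) = mex{0,0} = 1
G(9) = mex{1,1,0} = 2
G(10) = mex{2,0,1} = 3
G(11) = mex{3,1,0} = 2
G(12) = mex{2,2,1} = 0
G(13) = mex{0,0,0} = 1
G(14) = mex{1,1,1} = 0
G(15) = mex{0,2,2} = 1
G(16) = mex{1,3,0} = 2
G(17) = mex{2,2,1} = 0
G(18) = mex{0,0,2} = 1
G(19) = mex{1,1,3} = 0
G(20) = mex{0,0,2} = 1
G(21) = mex{1,1,0} = 2
G(22) = mex{2,2,1} = 0
G(23) = mex{0,0,0} = 1
Stack A: G(15) = 1.
Stack B: G(23) = 1.
Combined Grundy value = 1 ⊕ 1 = 0.
A winning move leaves total XOR = 0, i.e. changes one component's Grundy value g to g ⊕ X where X is the current total.
Stack A: target g' = 1⊕0 = 1, but every legal move changes the Grundy value (mex property), so 0 moves.
Stack B: target g' = 1⊕0 = 1, but every legal move changes the Grundy value (mex property), so 0 moves.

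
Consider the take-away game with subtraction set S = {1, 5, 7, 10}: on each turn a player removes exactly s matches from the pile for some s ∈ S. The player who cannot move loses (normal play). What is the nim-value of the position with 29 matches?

2

n :  0  1  2  3  4  5  6  7  8  9 10 11 12 13 14 15 16 17 18 19 20 21 22 23 24 25 26 27 28 29
G :  0  1  0  1  0  1  0  1  0  1  2  3  2  3  2  3  2  0  1  0  1  0  1  0  1  0  1  2  3  2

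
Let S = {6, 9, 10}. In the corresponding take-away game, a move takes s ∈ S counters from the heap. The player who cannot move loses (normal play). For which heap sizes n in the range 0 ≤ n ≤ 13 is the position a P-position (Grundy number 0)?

0, 1, 2, 3, 4, 5

n :  0  1  2  3  4  5  6  7  8  9 10 11 12 13
G :  0  0  0  0  0  0  1  1  1  1  1  1  2  2
P-positions are exactly the n with G(n) = 0.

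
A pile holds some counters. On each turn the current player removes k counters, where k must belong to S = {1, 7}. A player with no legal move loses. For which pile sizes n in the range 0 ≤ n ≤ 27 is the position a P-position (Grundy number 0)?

0, 2, 4, 6, 8, 10, 12, 14, 16, 18, 20, 22, 24, 26

n :  0  1  2  3  4  5  6  7  8  9 10 11 12 13 14 15 16 17 18 19 20 21 22 23 24 25 26 27
G :  0  1  0  1  0  1  0  1  0  1  0  1  0  1  0  1  0  1  0  1  0  1  0  1  0  1  0  1
P-positions are exactly the n with G(n) = 0.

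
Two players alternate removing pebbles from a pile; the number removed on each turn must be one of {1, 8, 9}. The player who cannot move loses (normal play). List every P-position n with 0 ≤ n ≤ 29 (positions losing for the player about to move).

0, 2, 4, 6, 16, 18, 20, 22

G(0) = 0
G(1) = mex{0} = 1
G(2) = mex{1} = 0
G(3) = mex{0} = 1
G(4) = mex{1} = 0
G(5) = mex{0} = 1
G(6) = mex{1} = 0
G(7) = mex{0} = 1
G(8) = mex{1,0} = 2
G(9) = mex{2,1,0} = 3
G(10) = mex{3,0,1} = 2
G(11) = mex{2,1,0} = 3
G(12) = mex{3,0,1} = 2
G(13) = mex{2,1,0} = 3
G(14) = mex{3,0,1} = 2
G(15) = mex{2,1,0} = 3
G(16) = mex{3,2,1} = 0
G(17) = mex{0,3,2} = 1
G(18) = mex{1,2,3} = 0
G(19) = mex{0,3,2} = 1
G(20) = mex{1,2,3} = 0
G(21) = mex{0,3,2} = 1
G(22) = mex{1,2,3} = 0
G(23) = mex{0,3,2} = 1
G(24) = mex{1,0,3} = 2
G(25) = mex{2,1,0} = 3
G(26) = mex{3,0,1} = 2
G(27) = mex{2,1,0} = 3
G(28) = mex{3,0,1} = 2
G(29) = mex{2,1,0} = 3
P-positions are exactly the n with G(n) = 0.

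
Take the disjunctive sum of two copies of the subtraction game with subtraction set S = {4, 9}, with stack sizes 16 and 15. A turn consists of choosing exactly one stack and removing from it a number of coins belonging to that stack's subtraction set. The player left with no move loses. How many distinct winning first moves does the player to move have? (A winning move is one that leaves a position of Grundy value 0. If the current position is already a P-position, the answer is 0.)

0

All stacks use S = {4, 9}:
G(0) = 0
G(1) = mex{} = 0
G(2) = mex{} = 0
G(3) = mex{} = 0
G(4) = mex{0} = 1
G(5) = mex{0} = 1
G(6) = mex{0} = 1
G(7) = mex{0} = 1
G(8) = mex{1} = 0
G(9) = mex{1,0} = 2
G(10) = mex{1,0} = 2
G(11) = mex{1,0} = 2
G(12) = mex{0,0} = 1
G(13) = mex{2,1} = 0
G(14) = mex{2,1} = 0
G(15) = mex{2,1} = 0
G(16) = mex{1,1} = 0
Stack A: G(16) = 0.
Stack B: G(15) = 0.
Combined Grundy value = 0 ⊕ 0 = 0.
A winning move leaves total XOR = 0, i.e. changes one component's Grundy value g to g ⊕ X where X is the current total.
Stack A: target g' = 0⊕0 = 0, but every legal move changes the Grundy value (mex property), so 0 moves.
Stack B: target g' = 0⊕0 = 0, but every legal move changes the Grundy value (mex property), so 0 moves.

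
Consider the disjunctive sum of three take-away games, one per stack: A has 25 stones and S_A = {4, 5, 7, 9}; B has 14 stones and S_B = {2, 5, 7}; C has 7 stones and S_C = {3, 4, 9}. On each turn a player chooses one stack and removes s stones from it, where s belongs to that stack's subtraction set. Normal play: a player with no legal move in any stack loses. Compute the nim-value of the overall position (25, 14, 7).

3

Stack A, S = {4, 5, 7, 9}:
n :  0  1  2  3  4  5  6  7  8  9 10 11 12 13 14 15 16 17 18 19 20 21 22 23 24 25
G :  0  0  0  0  1  1  1  1  2  2  2  2  3  0  0  0  0  1  1  1  1  2  2  2  2  3
G_A(25) = 3.
Stack B, S = {2, 5, 7}:
G(0) = 0
G(1) = mex{} = 0
G(2) = mex{0} = 1
G(3) = mex{0} = 1
G(4) = mex{1} = 0
G(5) = mex{1,0} = 2
G(6) = mex{0,0} = 1
G(7) = mex{2,1,0} = 3
G(8) = mex{1,1,0} = 2
G(9) = mex{3,0,1} = 2
G(10) = mex{2,2,1} = 0
G(11) = mex{2,1,0} = 3
G(12) = mex{0,3,2} = 1
G(13) = mex{3,2,1} = 0
G(14) = mex{1,2,3} = 0
G_B(14) = 0.
Stack C, S = {3, 4, 9}:
n : 0 1 2 3 4 5 6 7
G : 0 0 0 1 1 1 2 0
G_C(7) = 0.
Combined Grundy value = 3 ⊕ 0 ⊕ 0 = 3.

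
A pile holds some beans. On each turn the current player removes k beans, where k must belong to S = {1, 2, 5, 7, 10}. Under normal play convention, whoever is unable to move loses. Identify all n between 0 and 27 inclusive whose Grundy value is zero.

0, 3, 6, 9, 12, 15, 18, 21, 24, 27

G(0) = 0
G(1) = mex{0} = 1
G(2) = mex{1,0} = 2
G(3) = mex{2,1} = 0
G(4) = mex{0,2} = 1
G(5) = mex{1,0,0} = 2
G(6) = mex{2,1,1} = 0
G(7) = mex{0,2,2,0} = 1
G(8) = mex{1,0,0,1} = 2
G(9) = mex{2,1,1,2} = 0
G(10) = mex{0,2,2,0,0} = 1
G(11) = mex{1,0,0,1,1} = 2
G(12) = mex{2,1,1,2,2} = 0
G(13) = mex{0,2,2,0,0} = 1
G(14) = mex{1,0,0,1,1} = 2
G(15) = mex{2,1,1,2,2} = 0
G(16) = mex{0,2,2,0,0} = 1
G(17) = mex{1,0,0,1,1} = 2
G(18) = mex{2,1,1,2,2} = 0
G(19) = mex{0,2,2,0,0} = 1
G(20) = mex{1,0,0,1,1} = 2
G(21) = mex{2,1,1,2,2} = 0
G(22) = mex{0,2,2,0,0} = 1
G(23) = mex{1,0,0,1,1} = 2
G(24) = mex{2,1,1,2,2} = 0
G(25) = mex{0,2,2,0,0} = 1
G(26) = mex{1,0,0,1,1} = 2
G(27) = mex{2,1,1,2,2} = 0
P-positions are exactly the n with G(n) = 0.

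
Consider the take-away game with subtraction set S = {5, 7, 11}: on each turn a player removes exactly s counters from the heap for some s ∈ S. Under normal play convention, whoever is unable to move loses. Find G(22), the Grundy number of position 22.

1

n :  0  1  2  3  4  5  6  7  8  9 10 11 12 13 14 15 16 17 18 19 20 21 22
G :  0  0  0  0  0  1  1  1  1  1  2  2  2  2  2  3  0  0  0  0  0  1  1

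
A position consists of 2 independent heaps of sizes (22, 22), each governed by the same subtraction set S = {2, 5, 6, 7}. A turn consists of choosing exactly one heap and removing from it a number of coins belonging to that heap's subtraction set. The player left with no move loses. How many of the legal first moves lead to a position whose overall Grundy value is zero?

All heaps use S = {2, 5, 6, 7}:
n :  0  1  2  3  4  5  6  7  8  9 10 11 12 13 14 15 16 17 18 19 20 21 22
G :  0  0  1  1  0  2  1  3  2  2  3  3  0  0  1  1  0  2  1  3  2  2  3
Heap A: G(22) = 3.
Heap B: G(22) = 3.
Combined Grundy value = 3 ⊕ 3 = 0.
A winning move leaves total XOR = 0, i.e. changes one component's Grundy value g to g ⊕ X where X is the current total.
Heap A: target g' = 3⊕0 = 3, but every legal move changes the Grundy value (mex property), so 0 moves.
Heap B: target g' = 3⊕0 = 3, but every legal move changes the Grundy value (mex property), so 0 moves.

0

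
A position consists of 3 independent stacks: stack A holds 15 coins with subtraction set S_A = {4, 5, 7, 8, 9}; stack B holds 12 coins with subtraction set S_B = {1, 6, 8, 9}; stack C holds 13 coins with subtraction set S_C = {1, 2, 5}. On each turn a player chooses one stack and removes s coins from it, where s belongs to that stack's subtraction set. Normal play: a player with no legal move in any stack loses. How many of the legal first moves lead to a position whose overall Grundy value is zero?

Stack A, S = {4, 5, 7, 8, 9}:
n :  0  1  2  3  4  5  6  7  8  9 10 11 12 13 14 15
G :  0  0  0  0  1  1  1  1  2  2  2  2  3  0  0  0
G_A(15) = 0.
Stack B, S = {1, 6, 8, 9}:
G(0) = 0
G(1) = mex{0} = 1
G(2) = mex{1} = 0
G(3) = mex{0} = 1
G(4) = mex{1} = 0
G(5) = mex{0} = 1
G(6) = mex{1,0} = 2
G(7) = mex{2,1} = 0
G(8) = mex{0,0,0} = 1
G(9) = mex{1,1,1,0} = 2
G(10) = mex{2,0,0,1} = 3
G(11) = mex{3,1,1,0} = 2
G(12) = mex{2,2,0,1} = 3
G_B(12) = 3.
Stack C, S = {1, 2, 5}:
G(0) = 0
G(1) = mex{0} = 1
G(2) = mex{1,0} = 2
G(3) = mex{2,1} = 0
G(4) = mex{0,2} = 1
G(5) = mex{1,0,0} = 2
G(6) = mex{2,1,1} = 0
G(7) = mex{0,2,2} = 1
G(8) = mex{1,0,0} = 2
G(9) = mex{2,1,1} = 0
G(10) = mex{0,2,2} = 1
G(11) = mex{1,0,0} = 2
G(12) = mex{2,1,1} = 0
G(13) = mex{0,2,2} = 1
G_C(13) = 1.
Combined Grundy value = 0 ⊕ 3 ⊕ 1 = 2.
A winning move leaves total XOR = 0, i.e. changes one component's Grundy value g to g ⊕ X where X is the current total.
Stack A: need g' = 0⊕2 = 2. Options: 15−4→G=2, 15−5→G=2, 15−7→G=2, 15−8→G=1, 15−9→G=1. Hits: 3.
Stack B: need g' = 3⊕2 = 1. Options: 12−1→G=2, 12−6→G=2, 12−8→G=0, 12−9→G=1. Hits: 1.
Stack C: need g' = 1⊕2 = 3. Options: 13−1→G=0, 13−2→G=2, 13−5→G=2. Hits: 0.

4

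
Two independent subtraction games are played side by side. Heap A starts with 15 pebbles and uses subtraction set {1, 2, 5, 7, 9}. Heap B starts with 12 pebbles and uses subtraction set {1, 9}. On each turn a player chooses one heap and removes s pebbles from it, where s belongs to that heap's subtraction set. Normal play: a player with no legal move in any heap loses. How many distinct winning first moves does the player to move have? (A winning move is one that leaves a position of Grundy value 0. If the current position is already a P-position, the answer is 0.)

Heap A, S = {1, 2, 5, 7, 9}:
n :  0  1  2  3  4  5  6  7  8  9 10 11 12 13 14 15
G :  0  1  2  0  1  2  0  1  2  3  4  5  3  4  0  1
G_A(15) = 1.
Heap B, S = {1, 9}:
G(0) = 0
G(1) = mex{0} = 1
G(2) = mex{1} = 0
G(3) = mex{0} = 1
G(4) = mex{1} = 0
G(5) = mex{0} = 1
G(6) = mex{1} = 0
G(7) = mex{0} = 1
G(8) = mex{1} = 0
G(9) = mex{0,0} = 1
G(10) = mex{1,1} = 0
G(11) = mex{0,0} = 1
G(12) = mex{1,1} = 0
G_B(12) = 0.
Combined Grundy value = 1 ⊕ 0 = 1.
A winning move leaves total XOR = 0, i.e. changes one component's Grundy value g to g ⊕ X where X is the current total.
Heap A: need g' = 1⊕1 = 0. Options: 15−1→G=0, 15−2→G=4, 15−5→G=4, 15−7→G=2, 15−9→G=0. Hits: 2.
Heap B: need g' = 0⊕1 = 1. Options: 12−1→G=1, 12−9→G=1. Hits: 2.

4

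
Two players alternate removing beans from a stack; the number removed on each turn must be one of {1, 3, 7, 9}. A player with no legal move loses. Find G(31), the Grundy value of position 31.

1

G(0) = 0
G(1) = mex{0} = 1
G(2) = mex{1} = 0
G(3) = mex{0,0} = 1
G(4) = mex{1,1} = 0
G(5) = mex{0,0} = 1
G(6) = mex{1,1} = 0
G(7) = mex{0,0,0} = 1
G(8) = mex{1,1,1} = 0
G(9) = mex{0,0,0,0} = 1
G(10) = mex{1,1,1,1} = 0
G(11) = mex{0,0,0,0} = 1
G(12) = mex{1,1,1,1} = 0
G(13) = mex{0,0,0,0} = 1
G(14) = mex{1,1,1,1} = 0
G(15) = mex{0,0,0,0} = 1
G(16) = mex{1,1,1,1} = 0
G(17) = mex{0,0,0,0} = 1
G(18) = mex{1,1,1,1} = 0
G(19) = mex{0,0,0,0} = 1
G(20) = mex{1,1,1,1} = 0
G(21) = mex{0,0,0,0} = 1
G(22) = mex{1,1,1,1} = 0
G(23) = mex{0,0,0,0} = 1
G(24) = mex{1,1,1,1} = 0
G(25) = mex{0,0,0,0} = 1
G(26) = mex{1,1,1,1} = 0
G(27) = mex{0,0,0,0} = 1
G(28) = mex{1,1,1,1} = 0
G(29) = mex{0,0,0,0} = 1
G(30) = mex{1,1,1,1} = 0
G(31) = mex{0,0,0,0} = 1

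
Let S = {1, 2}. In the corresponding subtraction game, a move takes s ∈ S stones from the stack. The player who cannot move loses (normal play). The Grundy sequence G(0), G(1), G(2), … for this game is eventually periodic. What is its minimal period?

G(0) = 0
G(1) = mex{0} = 1
G(2) = mex{1,0} = 2
G(3) = mex{2,1} = 0
G(4) = mex{0,2} = 1
G(5) = mex{1,0} = 2
G(6) = mex{2,1} = 0
G(7) = mex{0,2} = 1
G(8) = mex{1,0} = 2
G(9) = mex{2,1} = 0
G(10) = mex{0,2} = 1
G(11) = mex{1,0} = 2
G(12) = mex{2,1} = 0
G(13) = mex{0,2} = 1
G(14) = mex{1,0} = 2
G(n+3) = G(n) holds for n = 0,…,1 (a full window of length max(S) = 2), so the sequence is purely periodic with period 3.

3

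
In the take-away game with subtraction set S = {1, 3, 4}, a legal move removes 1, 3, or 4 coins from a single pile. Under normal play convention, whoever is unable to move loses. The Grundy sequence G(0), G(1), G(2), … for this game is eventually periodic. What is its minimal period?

G(0) = 0
G(1) = mex{0} = 1
G(2) = mex{1} = 0
G(3) = mex{0,0} = 1
G(4) = mex{1,1,0} = 2
G(5) = mex{2,0,1} = 3
G(6) = mex{3,1,0} = 2
G(7) = mex{2,2,1} = 0
G(8) = mex{0,3,2} = 1
G(9) = mex{1,2,3} = 0
G(10) = mex{0,0,2} = 1
G(11) = mex{1,1,0} = 2
G(12) = mex{2,0,1} = 3
G(13) = mex{3,1,0} = 2
G(14) = mex{2,2,1} = 0
G(15) = mex{0,3,2} = 1
G(n+7) = G(n) holds for n = 0,…,3 (a full window of length max(S) = 4), so the sequence is purely periodic with period 7.

7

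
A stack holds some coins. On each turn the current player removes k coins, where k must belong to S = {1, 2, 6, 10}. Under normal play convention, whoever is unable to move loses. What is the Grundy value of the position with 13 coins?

2

n :  0  1  2  3  4  5  6  7  8  9 10 11 12 13
G :  0  1  2  0  1  2  3  0  1  2  3  0  1  2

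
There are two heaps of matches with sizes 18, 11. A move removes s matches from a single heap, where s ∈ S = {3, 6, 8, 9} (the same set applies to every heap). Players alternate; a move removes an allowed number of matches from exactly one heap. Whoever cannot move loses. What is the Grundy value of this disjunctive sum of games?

All heaps use S = {3, 6, 8, 9}:
n :  0  1  2  3  4  5  6  7  8  9 10 11 12 13 14 15 16 17 18
G :  0  0  0  1  1  1  2  2  2  3  3  3  0  0  0  1  1  1  2
Heap A: G(18) = 2.
Heap B: G(11) = 3.
Combined Grundy value = 2 ⊕ 3 = 1.

1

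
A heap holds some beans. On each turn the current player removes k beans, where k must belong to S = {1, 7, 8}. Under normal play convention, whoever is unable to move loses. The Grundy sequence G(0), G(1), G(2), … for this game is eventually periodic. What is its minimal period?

n :  0  1  2  3  4  5  6  7  8  9 10 11 12 13 14 15 16 17 18 19 20 21 22 23 24 25 26 27 28 29 30 31
G :  0  1  0  1  0  1  0  1  2  3  2  3  2  3  2  0  1  0  1  0  1  0  1  2  3  2  3  2  3  2  0  1
G(n+15) = G(n) holds for n = 0,…,7 (a full window of length max(S) = 8), so the sequence is purely periodic with period 15.

15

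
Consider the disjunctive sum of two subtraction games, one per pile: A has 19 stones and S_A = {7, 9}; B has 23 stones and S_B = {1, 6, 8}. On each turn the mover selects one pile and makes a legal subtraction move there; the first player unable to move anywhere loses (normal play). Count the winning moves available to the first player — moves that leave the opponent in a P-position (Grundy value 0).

Pile A, S = {7, 9}:
n :  0  1  2  3  4  5  6  7  8  9 10 11 12 13 14 15 16 17 18 19
G :  0  0  0  0  0  0  0  1  1  1  1  1  1  1  2  2  0  0  0  0
G_A(19) = 0.
Pile B, S = {1, 6, 8}:
n :  0  1  2  3  4  5  6  7  8  9 10 11 12 13 14 15 16 17 18 19 20 21 22 23
G :  0  1  0  1  0  1  2  0  1  0  1  0  1  2  0  1  0  1  0  1  2  0  1  0
G_B(23) = 0.
Combined Grundy value = 0 ⊕ 0 = 0.
A winning move leaves total XOR = 0, i.e. changes one component's Grundy value g to g ⊕ X where X is the current total.
Pile A: target g' = 0⊕0 = 0, but every legal move changes the Grundy value (mex property), so 0 moves.
Pile B: target g' = 0⊕0 = 0, but every legal move changes the Grundy value (mex property), so 0 moves.

0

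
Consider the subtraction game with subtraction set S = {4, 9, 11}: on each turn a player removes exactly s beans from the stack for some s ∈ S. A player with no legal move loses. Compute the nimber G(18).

0

G(0) = 0
G(1) = mex{} = 0
G(2) = mex{} = 0
G(3) = mex{} = 0
G(4) = mex{0} = 1
G(5) = mex{0} = 1
G(6) = mex{0} = 1
G(7) = mex{0} = 1
G(8) = mex{1} = 0
G(9) = mex{1,0} = 2
G(10) = mex{1,0} = 2
G(11) = mex{1,0,0} = 2
G(12) = mex{0,0,0} = 1
G(13) = mex{2,1,0} = 3
G(14) = mex{2,1,0} = 3
G(15) = mex{2,1,1} = 0
G(16) = mex{1,1,1} = 0
G(17) = mex{3,0,1} = 2
G(18) = mex{3,2,1} = 0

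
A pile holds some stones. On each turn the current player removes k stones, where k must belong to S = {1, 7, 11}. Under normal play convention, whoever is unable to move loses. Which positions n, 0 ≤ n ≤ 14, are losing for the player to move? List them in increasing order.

0, 2, 4, 6, 8, 10, 12, 14

n :  0  1  2  3  4  5  6  7  8  9 10 11 12 13 14
G :  0  1  0  1  0  1  0  1  0  1  0  1  0  1  0
P-positions are exactly the n with G(n) = 0.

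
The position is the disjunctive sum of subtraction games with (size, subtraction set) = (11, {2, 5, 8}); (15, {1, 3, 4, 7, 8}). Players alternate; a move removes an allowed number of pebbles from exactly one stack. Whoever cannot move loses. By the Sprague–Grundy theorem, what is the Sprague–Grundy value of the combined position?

2

Stack A, S = {2, 5, 8}:
G(0) = 0
G(1) = mex{} = 0
G(2) = mex{0} = 1
G(3) = mex{0} = 1
G(4) = mex{1} = 0
G(5) = mex{1,0} = 2
G(6) = mex{0,0} = 1
G(7) = mex{2,1} = 0
G(8) = mex{1,1,0} = 2
G(9) = mex{0,0,0} = 1
G(10) = mex{2,2,1} = 0
G(11) = mex{1,1,1} = 0
G_A(11) = 0.
Stack B, S = {1, 3, 4, 7, 8}:
G(0) = 0
G(1) = mex{0} = 1
G(2) = mex{1} = 0
G(3) = mex{0,0} = 1
G(4) = mex{1,1,0} = 2
G(5) = mex{2,0,1} = 3
G(6) = mex{3,1,0} = 2
G(7) = mex{2,2,1,0} = 3
G(8) = mex{3,3,2,1,0} = 4
G(9) = mex{4,2,3,0,1} = 5
G(10) = mex{5,3,2,1,0} = 4
G(11) = mex{4,4,3,2,1} = 0
G(12) = mex{0,5,4,3,2} = 1
G(13) = mex{1,4,5,2,3} = 0
G(14) = mex{0,0,4,3,2} = 1
G(15) = mex{1,1,0,4,3} = 2
G_B(15) = 2.
Combined Grundy value = 0 ⊕ 2 = 2.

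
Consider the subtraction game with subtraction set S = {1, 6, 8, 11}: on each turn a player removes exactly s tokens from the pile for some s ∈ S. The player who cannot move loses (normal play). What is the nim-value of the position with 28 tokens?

n :  0  1  2  3  4  5  6  7  8  9 10 11 12 13 14 15 16 17 18 19 20 21 22 23 24 25 26 27 28
G :  0  1  0  1  0  1  2  0  1  0  1  2  3  2  0  1  0  1  2  0  1  0  1  0  1  2  0  1  0

0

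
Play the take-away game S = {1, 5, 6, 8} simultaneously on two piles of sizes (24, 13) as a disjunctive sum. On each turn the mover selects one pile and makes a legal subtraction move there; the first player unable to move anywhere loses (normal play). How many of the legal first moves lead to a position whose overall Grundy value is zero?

All piles use S = {1, 5, 6, 8}:
n :  0  1  2  3  4  5  6  7  8  9 10 11 12 13 14 15 16 17 18 19 20 21 22 23 24
G :  0  1  0  1  0  1  2  3  2  3  2  0  1  0  1  0  1  2  3  2  3  2  0  1  0
Pile A: G(24) = 0.
Pile B: G(13) = 0.
Combined Grundy value = 0 ⊕ 0 = 0.
A winning move leaves total XOR = 0, i.e. changes one component's Grundy value g to g ⊕ X where X is the current total.
Pile A: target g' = 0⊕0 = 0, but every legal move changes the Grundy value (mex property), so 0 moves.
Pile B: target g' = 0⊕0 = 0, but every legal move changes the Grundy value (mex property), so 0 moves.

0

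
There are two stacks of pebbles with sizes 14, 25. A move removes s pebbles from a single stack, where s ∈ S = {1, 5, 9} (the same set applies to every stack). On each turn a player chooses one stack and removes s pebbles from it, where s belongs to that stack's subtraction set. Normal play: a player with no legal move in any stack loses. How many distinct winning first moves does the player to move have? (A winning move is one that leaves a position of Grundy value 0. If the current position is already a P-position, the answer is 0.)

All stacks use S = {1, 5, 9}:
n :  0  1  2  3  4  5  6  7  8  9 10 11 12 13 14 15 16 17 18 19 20 21 22 23 24 25
G :  0  1  0  1  0  1  0  1  0  1  0  1  0  1  0  1  0  1  0  1  0  1  0  1  0  1
Stack A: G(14) = 0.
Stack B: G(25) = 1.
Combined Grundy value = 0 ⊕ 1 = 1.
A winning move leaves total XOR = 0, i.e. changes one component's Grundy value g to g ⊕ X where X is the current total.
Stack A: need g' = 0⊕1 = 1. Options: 14−1→G=1, 14−5→G=1, 14−9→G=1. Hits: 3.
Stack B: need g' = 1⊕1 = 0. Options: 25−1→G=0, 25−5→G=0, 25−9→G=0. Hits: 3.

6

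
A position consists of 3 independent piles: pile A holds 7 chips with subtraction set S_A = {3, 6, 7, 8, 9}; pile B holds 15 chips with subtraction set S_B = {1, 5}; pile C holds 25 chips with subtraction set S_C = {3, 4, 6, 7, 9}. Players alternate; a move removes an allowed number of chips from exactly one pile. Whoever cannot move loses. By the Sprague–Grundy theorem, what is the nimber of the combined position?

3

Pile A, S = {3, 6, 7, 8, 9}:
G(0) = 0
G(1) = mex{} = 0
G(2) = mex{} = 0
G(3) = mex{0} = 1
G(4) = mex{0} = 1
G(5) = mex{0} = 1
G(6) = mex{1,0} = 2
G(7) = mex{1,0,0} = 2
G_A(7) = 2.
Pile B, S = {1, 5}:
n :  0  1  2  3  4  5  6  7  8  9 10 11 12 13 14 15
G :  0  1  0  1  0  1  0  1  0  1  0  1  0  1  0  1
G_B(15) = 1.
Pile C, S = {3, 4, 6, 7, 9}:
G(0) = 0
G(1) = mex{} = 0
G(2) = mex{} = 0
G(3) = mex{0} = 1
G(4) = mex{0,0} = 1
G(5) = mex{0,0} = 1
G(6) = mex{1,0,0} = 2
G(7) = mex{1,1,0,0} = 2
G(8) = mex{1,1,0,0} = 2
G(9) = mex{2,1,1,0,0} = 3
G(10) = mex{2,2,1,1,0} = 3
G(11) = mex{2,2,1,1,0} = 3
G(12) = mex{3,2,2,1,1} = 0
G(13) = mex{3,3,2,2,1} = 0
G(14) = mex{3,3,2,2,1} = 0
G(15) = mex{0,3,3,2,2} = 1
G(16) = mex{0,0,3,3,2} = 1
G(17) = mex{0,0,3,3,2} = 1
G(18) = mex{1,0,0,3,3} = 2
G(19) = mex{1,1,0,0,3} = 2
G(20) = mex{1,1,0,0,3} = 2
G(21) = mex{2,1,1,0,0} = 3
G(22) = mex{2,2,1,1,0} = 3
G(23) = mex{2,2,1,1,0} = 3
G(24) = mex{3,2,2,1,1} = 0
G(25) = mex{3,3,2,2,1} = 0
G_C(25) = 0.
Combined Grundy value = 2 ⊕ 1 ⊕ 0 = 3.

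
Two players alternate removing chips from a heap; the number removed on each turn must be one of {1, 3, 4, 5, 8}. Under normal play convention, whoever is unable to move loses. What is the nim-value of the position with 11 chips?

0

G(0) = 0
G(1) = mex{0} = 1
G(2) = mex{1} = 0
G(3) = mex{0,0} = 1
G(4) = mex{1,1,0} = 2
G(5) = mex{2,0,1,0} = 3
G(6) = mex{3,1,0,1} = 2
G(7) = mex{2,2,1,0} = 3
G(8) = mex{3,3,2,1,0} = 4
G(9) = mex{4,2,3,2,1} = 0
G(10) = mex{0,3,2,3,0} = 1
G(11) = mex{1,4,3,2,1} = 0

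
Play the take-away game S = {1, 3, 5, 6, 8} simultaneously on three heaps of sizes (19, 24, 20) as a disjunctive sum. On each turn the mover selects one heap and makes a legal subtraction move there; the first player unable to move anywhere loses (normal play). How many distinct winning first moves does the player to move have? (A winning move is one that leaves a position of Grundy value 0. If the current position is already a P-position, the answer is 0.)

All heaps use S = {1, 3, 5, 6, 8}:
n :  0  1  2  3  4  5  6  7  8  9 10 11 12 13 14 15 16 17 18 19 20 21 22 23 24
G :  0  1  0  1  0  1  2  3  2  3  2  0  1  0  1  0  1  2  3  2  3  2  0  1  0
Heap A: G(19) = 2.
Heap B: G(24) = 0.
Heap C: G(20) = 3.
Combined Grundy value = 2 ⊕ 0 ⊕ 3 = 1.
A winning move leaves total XOR = 0, i.e. changes one component's Grundy value g to g ⊕ X where X is the current total.
Heap A: need g' = 2⊕1 = 3. Options: 19−1→G=3, 19−3→G=1, 19−5→G=1, 19−6→G=0, 19−8→G=0. Hits: 1.
Heap B: need g' = 0⊕1 = 1. Options: 24−1→G=1, 24−3→G=2, 24−5→G=2, 24−6→G=3, 24−8→G=1. Hits: 2.
Heap C: need g' = 3⊕1 = 2. Options: 20−1→G=2, 20−3→G=2, 20−5→G=0, 20−6→G=1, 20−8→G=1. Hits: 2.

5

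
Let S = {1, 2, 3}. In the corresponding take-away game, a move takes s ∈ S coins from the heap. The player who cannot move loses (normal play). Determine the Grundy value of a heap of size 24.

0

n :  0  1  2  3  4  5  6  7  8  9 10 11 12 13 14 15 16 17 18 19 20 21 22 23 24
G :  0  1  2  3  0  1  2  3  0  1  2  3  0  1  2  3  0  1  2  3  0  1  2  3  0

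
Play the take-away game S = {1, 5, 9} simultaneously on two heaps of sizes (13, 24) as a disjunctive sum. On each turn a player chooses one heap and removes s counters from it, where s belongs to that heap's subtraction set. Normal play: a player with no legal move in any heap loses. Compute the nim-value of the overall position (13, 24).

1

All heaps use S = {1, 5, 9}:
G(0) = 0
G(1) = mex{0} = 1
G(2) = mex{1} = 0
G(3) = mex{0} = 1
G(4) = mex{1} = 0
G(5) = mex{0,0} = 1
G(6) = mex{1,1} = 0
G(7) = mex{0,0} = 1
G(8) = mex{1,1} = 0
G(9) = mex{0,0,0} = 1
G(10) = mex{1,1,1} = 0
G(11) = mex{0,0,0} = 1
G(12) = mex{1,1,1} = 0
G(13) = mex{0,0,0} = 1
G(14) = mex{1,1,1} = 0
G(15) = mex{0,0,0} = 1
G(16) = mex{1,1,1} = 0
G(17) = mex{0,0,0} = 1
G(18) = mex{1,1,1} = 0
G(19) = mex{0,0,0} = 1
G(20) = mex{1,1,1} = 0
G(21) = mex{0,0,0} = 1
G(22) = mex{1,1,1} = 0
G(23) = mex{0,0,0} = 1
G(24) = mex{1,1,1} = 0
Heap A: G(13) = 1.
Heap B: G(24) = 0.
Combined Grundy value = 1 ⊕ 0 = 1.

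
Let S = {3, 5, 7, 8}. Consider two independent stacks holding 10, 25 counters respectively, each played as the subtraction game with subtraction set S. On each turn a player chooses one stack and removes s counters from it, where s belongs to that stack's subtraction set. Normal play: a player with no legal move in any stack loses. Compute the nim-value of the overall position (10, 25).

2

All stacks use S = {3, 5, 7, 8}:
n :  0  1  2  3  4  5  6  7  8  9 10 11 12 13 14 15 16 17 18 19 20 21 22 23 24 25
G :  0  0  0  1  1  1  2  2  2  3  3  0  0  0  1  1  1  2  2  2  3  3  0  0  0  1
Stack A: G(10) = 3.
Stack B: G(25) = 1.
Combined Grundy value = 3 ⊕ 1 = 2.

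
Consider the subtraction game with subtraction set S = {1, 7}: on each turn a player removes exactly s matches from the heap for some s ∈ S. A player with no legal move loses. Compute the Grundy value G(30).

n :  0  1  2  3  4  5  6  7  8  9 10 11 12 13 14 15 16 17 18 19 20 21 22 23 24 25 26 27 28 29 30
G :  0  1  0  1  0  1  0  1  0  1  0  1  0  1  0  1  0  1  0  1  0  1  0  1  0  1  0  1  0  1  0

0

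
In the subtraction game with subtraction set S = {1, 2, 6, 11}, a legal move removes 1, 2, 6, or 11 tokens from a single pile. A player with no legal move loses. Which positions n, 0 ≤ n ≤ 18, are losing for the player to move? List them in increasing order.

n :  0  1  2  3  4  5  6  7  8  9 10 11 12 13 14 15 16 17 18
G :  0  1  2  0  1  2  3  0  1  2  0  1  2  3  4  0  1  2  3
P-positions are exactly the n with G(n) = 0.

0, 3, 7, 10, 15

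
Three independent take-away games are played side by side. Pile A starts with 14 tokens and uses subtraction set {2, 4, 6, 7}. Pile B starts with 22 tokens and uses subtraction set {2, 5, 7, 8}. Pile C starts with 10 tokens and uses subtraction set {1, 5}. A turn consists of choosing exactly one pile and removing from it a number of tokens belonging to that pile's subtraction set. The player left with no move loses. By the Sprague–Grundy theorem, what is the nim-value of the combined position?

Pile A, S = {2, 4, 6, 7}:
G(0) = 0
G(1) = mex{} = 0
G(2) = mex{0} = 1
G(3) = mex{0} = 1
G(4) = mex{1,0} = 2
G(5) = mex{1,0} = 2
G(6) = mex{2,1,0} = 3
G(7) = mex{2,1,0,0} = 3
G(8) = mex{3,2,1,0} = 4
G(9) = mex{3,2,1,1} = 0
G(10) = mex{4,3,2,1} = 0
G(11) = mex{0,3,2,2} = 1
G(12) = mex{0,4,3,2} = 1
G(13) = mex{1,0,3,3} = 2
G(14) = mex{1,0,4,3} = 2
G_A(14) = 2.
Pile B, S = {2, 5, 7, 8}:
G(0) = 0
G(1) = mex{} = 0
G(2) = mex{0} = 1
G(3) = mex{0} = 1
G(4) = mex{1} = 0
G(5) = mex{1,0} = 2
G(6) = mex{0,0} = 1
G(7) = mex{2,1,0} = 3
G(8) = mex{1,1,0,0} = 2
G(9) = mex{3,0,1,0} = 2
G(10) = mex{2,2,1,1} = 0
G(11) = mex{2,1,0,1} = 3
G(12) = mex{0,3,2,0} = 1
G(13) = mex{3,2,1,2} = 0
G(14) = mex{1,2,3,1} = 0
G(15) = mex{0,0,2,3} = 1
G(16) = mex{0,3,2,2} = 1
G(17) = mex{1,1,0,2} = 3
G(18) = mex{1,0,3,0} = 2
G(19) = mex{3,0,1,3} = 2
G(20) = mex{2,1,0,1} = 3
G(21) = mex{2,1,0,0} = 3
G(22) = mex{3,3,1,0} = 2
G_B(22) = 2.
Pile C, S = {1, 5}:
n :  0  1  2  3  4  5  6  7  8  9 10
G :  0  1  0  1  0  1  0  1  0  1  0
G_C(10) = 0.
Combined Grundy value = 2 ⊕ 2 ⊕ 0 = 0.

0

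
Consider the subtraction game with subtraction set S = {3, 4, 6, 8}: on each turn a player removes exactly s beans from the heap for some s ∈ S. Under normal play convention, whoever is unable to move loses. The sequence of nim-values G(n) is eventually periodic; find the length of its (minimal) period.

11

G(0) = 0
G(1) = mex{} = 0
G(2) = mex{} = 0
G(3) = mex{0} = 1
G(4) = mex{0,0} = 1
G(5) = mex{0,0} = 1
G(6) = mex{1,0,0} = 2
G(7) = mex{1,1,0} = 2
G(8) = mex{1,1,0,0} = 2
G(9) = mex{2,1,1,0} = 3
G(10) = mex{2,2,1,0} = 3
G(11) = mex{2,2,1,1} = 0
G(12) = mex{3,2,2,1} = 0
G(13) = mex{3,3,2,1} = 0
G(14) = mex{0,3,2,2} = 1
G(15) = mex{0,0,3,2} = 1
G(16) = mex{0,0,3,2} = 1
G(17) = mex{1,0,0,3} = 2
G(18) = mex{1,1,0,3} = 2
G(19) = mex{1,1,0,0} = 2
G(20) = mex{2,1,1,0} = 3
G(21) = mex{2,2,1,0} = 3
G(22) = mex{2,2,1,1} = 0
G(23) = mex{3,2,2,1} = 0
G(n+11) = G(n) holds for n = 0,…,7 (a full window of length max(S) = 8), so the sequence is purely periodic with period 11.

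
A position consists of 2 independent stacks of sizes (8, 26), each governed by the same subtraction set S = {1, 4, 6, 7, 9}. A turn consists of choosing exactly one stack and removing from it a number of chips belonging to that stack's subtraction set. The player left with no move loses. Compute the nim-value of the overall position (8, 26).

All stacks use S = {1, 4, 6, 7, 9}:
G(0) = 0
G(1) = mex{0} = 1
G(2) = mex{1} = 0
G(3) = mex{0} = 1
G(4) = mex{1,0} = 2
G(5) = mex{2,1} = 0
G(6) = mex{0,0,0} = 1
G(7) = mex{1,1,1,0} = 2
G(8) = mex{2,2,0,1} = 3
G(9) = mex{3,0,1,0,0} = 2
G(10) = mex{2,1,2,1,1} = 0
G(11) = mex{0,2,0,2,0} = 1
G(12) = mex{1,3,1,0,1} = 2
G(13) = mex{2,2,2,1,2} = 0
G(14) = mex{0,0,3,2,0} = 1
G(15) = mex{1,1,2,3,1} = 0
G(16) = mex{0,2,0,2,2} = 1
G(17) = mex{1,0,1,0,3} = 2
G(18) = mex{2,1,2,1,2} = 0
G(19) = mex{0,0,0,2,0} = 1
G(20) = mex{1,1,1,0,1} = 2
G(21) = mex{2,2,0,1,2} = 3
G(22) = mex{3,0,1,0,0} = 2
G(23) = mex{2,1,2,1,1} = 0
G(24) = mex{0,2,0,2,0} = 1
G(25) = mex{1,3,1,0,1} = 2
G(26) = mex{2,2,2,1,2} = 0
Stack A: G(8) = 3.
Stack B: G(26) = 0.
Combined Grundy value = 3 ⊕ 0 = 3.

3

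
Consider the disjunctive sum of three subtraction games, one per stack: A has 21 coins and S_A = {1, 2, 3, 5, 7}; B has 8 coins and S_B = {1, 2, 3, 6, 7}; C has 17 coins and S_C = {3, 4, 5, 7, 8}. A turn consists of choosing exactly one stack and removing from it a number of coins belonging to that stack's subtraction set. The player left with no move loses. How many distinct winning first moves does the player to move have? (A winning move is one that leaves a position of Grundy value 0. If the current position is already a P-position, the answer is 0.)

Stack A, S = {1, 2, 3, 5, 7}:
G(0) = 0
G(1) = mex{0} = 1
G(2) = mex{1,0} = 2
G(3) = mex{2,1,0} = 3
G(4) = mex{3,2,1} = 0
G(5) = mex{0,3,2,0} = 1
G(6) = mex{1,0,3,1} = 2
G(7) = mex{2,1,0,2,0} = 3
G(8) = mex{3,2,1,3,1} = 0
G(9) = mex{0,3,2,0,2} = 1
G(10) = mex{1,0,3,1,3} = 2
G(11) = mex{2,1,0,2,0} = 3
G(12) = mex{3,2,1,3,1} = 0
G(13) = mex{0,3,2,0,2} = 1
G(14) = mex{1,0,3,1,3} = 2
G(15) = mex{2,1,0,2,0} = 3
G(16) = mex{3,2,1,3,1} = 0
G(17) = mex{0,3,2,0,2} = 1
G(18) = mex{1,0,3,1,3} = 2
G(19) = mex{2,1,0,2,0} = 3
G(20) = mex{3,2,1,3,1} = 0
G(21) = mex{0,3,2,0,2} = 1
G_A(21) = 1.
Stack B, S = {1, 2, 3, 6, 7}:
G(0) = 0
G(1) = mex{0} = 1
G(2) = mex{1,0} = 2
G(3) = mex{2,1,0} = 3
G(4) = mex{3,2,1} = 0
G(5) = mex{0,3,2} = 1
G(6) = mex{1,0,3,0} = 2
G(7) = mex{2,1,0,1,0} = 3
G(8) = mex{3,2,1,2,1} = 0
G_B(8) = 0.
Stack C, S = {3, 4, 5, 7, 8}:
G(0) = 0
G(1) = mex{} = 0
G(2) = mex{} = 0
G(3) = mex{0} = 1
G(4) = mex{0,0} = 1
G(5) = mex{0,0,0} = 1
G(6) = mex{1,0,0} = 2
G(7) = mex{1,1,0,0} = 2
G(8) = mex{1,1,1,0,0} = 2
G(9) = mex{2,1,1,0,0} = 3
G(10) = mex{2,2,1,1,0} = 3
G(11) = mex{2,2,2,1,1} = 0
G(12) = mex{3,2,2,1,1} = 0
G(13) = mex{3,3,2,2,1} = 0
G(14) = mex{0,3,3,2,2} = 1
G(15) = mex{0,0,3,2,2} = 1
G(16) = mex{0,0,0,3,2} = 1
G(17) = mex{1,0,0,3,3} = 2
G_C(17) = 2.
Combined Grundy value = 1 ⊕ 0 ⊕ 2 = 3.
A winning move leaves total XOR = 0, i.e. changes one component's Grundy value g to g ⊕ X where X is the current total.
Stack A: need g' = 1⊕3 = 2. Options: 21−1→G=0, 21−2→G=3, 21−3→G=2, 21−5→G=0, 21−7→G=2. Hits: 2.
Stack B: need g' = 0⊕3 = 3. Options: 8−1→G=3, 8−2→G=2, 8−3→G=1, 8−6→G=2, 8−7→G=1. Hits: 1.
Stack C: need g' = 2⊕3 = 1. Options: 17−3→G=1, 17−4→G=0, 17−5→G=0, 17−7→G=3, 17−8→G=3. Hits: 1.

4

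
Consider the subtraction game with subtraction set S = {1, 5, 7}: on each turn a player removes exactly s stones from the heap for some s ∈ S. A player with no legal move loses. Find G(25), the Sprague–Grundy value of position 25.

1

n :  0  1  2  3  4  5  6  7  8  9 10 11 12 13 14 15 16 17 18 19 20 21 22 23 24 25
G :  0  1  0  1  0  1  0  1  0  1  0  1  0  1  0  1  0  1  0  1  0  1  0  1  0  1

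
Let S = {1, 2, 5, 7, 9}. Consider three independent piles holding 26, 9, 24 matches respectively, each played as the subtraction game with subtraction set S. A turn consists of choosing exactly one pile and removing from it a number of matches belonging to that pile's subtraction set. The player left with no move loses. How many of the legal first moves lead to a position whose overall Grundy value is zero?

All piles use S = {1, 2, 5, 7, 9}:
n :  0  1  2  3  4  5  6  7  8  9 10 11 12 13 14 15 16 17 18 19 20 21 22 23 24 25 26
G :  0  1  2  0  1  2  0  1  2  3  4  5  3  4  0  1  2  0  1  2  0  1  2  3  4  5  3
Pile A: G(26) = 3.
Pile B: G(9) = 3.
Pile C: G(24) = 4.
Combined Grundy value = 3 ⊕ 3 ⊕ 4 = 4.
A winning move leaves total XOR = 0, i.e. changes one component's Grundy value g to g ⊕ X where X is the current total.
Pile A: need g' = 3⊕4 = 7. Options: 26−1→G=5, 26−2→G=4, 26−5→G=1, 26−7→G=2, 26−9→G=0. Hits: 0.
Pile B: need g' = 3⊕4 = 7. Options: 9−1→G=2, 9−2→G=1, 9−5→G=1, 9−7→G=2, 9−9→G=0. Hits: 0.
Pile C: need g' = 4⊕4 = 0. Options: 24−1→G=3, 24−2→G=2, 24−5→G=2, 24−7→G=0, 24−9→G=1. Hits: 1.

1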